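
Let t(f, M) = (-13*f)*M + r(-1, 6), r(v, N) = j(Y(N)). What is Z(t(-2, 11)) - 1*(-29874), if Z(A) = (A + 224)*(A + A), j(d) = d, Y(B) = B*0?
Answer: 321594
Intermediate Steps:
Y(B) = 0
r(v, N) = 0
t(f, M) = -13*M*f (t(f, M) = (-13*f)*M + 0 = -13*M*f + 0 = -13*M*f)
Z(A) = 2*A*(224 + A) (Z(A) = (224 + A)*(2*A) = 2*A*(224 + A))
Z(t(-2, 11)) - 1*(-29874) = 2*(-13*11*(-2))*(224 - 13*11*(-2)) - 1*(-29874) = 2*286*(224 + 286) + 29874 = 2*286*510 + 29874 = 291720 + 29874 = 321594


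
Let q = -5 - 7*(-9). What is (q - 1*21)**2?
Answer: 1369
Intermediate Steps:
q = 58 (q = -5 + 63 = 58)
(q - 1*21)**2 = (58 - 1*21)**2 = (58 - 21)**2 = 37**2 = 1369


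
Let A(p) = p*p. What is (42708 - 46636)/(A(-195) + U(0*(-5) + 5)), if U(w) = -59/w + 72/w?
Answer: -9820/95069 ≈ -0.10329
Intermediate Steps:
A(p) = p²
U(w) = 13/w
(42708 - 46636)/(A(-195) + U(0*(-5) + 5)) = (42708 - 46636)/((-195)² + 13/(0*(-5) + 5)) = -3928/(38025 + 13/(0 + 5)) = -3928/(38025 + 13/5) = -3928/190138/5 = -3928*5/190138 = -9820/95069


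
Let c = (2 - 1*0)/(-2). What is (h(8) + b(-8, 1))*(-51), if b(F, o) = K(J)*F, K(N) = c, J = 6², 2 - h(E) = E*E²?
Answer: 25602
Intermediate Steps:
h(E) = 2 - E³ (h(E) = 2 - E*E² = 2 - E³)
c = -1 (c = (2 + 0)*(-½) = 2*(-½) = -1)
J = 36
K(N) = -1
b(F, o) = -F
(h(8) + b(-8, 1))*(-51) = ((2 - 1*8³) - 1*(-8))*(-51) = ((2 - 1*512) + 8)*(-51) = ((2 - 512) + 8)*(-51) = (-510 + 8)*(-51) = -502*(-51) = 25602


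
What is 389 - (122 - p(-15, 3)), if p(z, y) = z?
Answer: 252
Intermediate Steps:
389 - (122 - p(-15, 3)) = 389 - (122 - 1*(-15)) = 389 - (122 + 15) = 389 - 1*137 = 389 - 137 = 252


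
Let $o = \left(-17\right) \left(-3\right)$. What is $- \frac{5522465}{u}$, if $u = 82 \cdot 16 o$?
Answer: $- \frac{5522465}{66912} \approx -82.533$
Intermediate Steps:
$o = 51$
$u = 66912$ ($u = 82 \cdot 16 \cdot 51 = 1312 \cdot 51 = 66912$)
$- \frac{5522465}{u} = - \frac{5522465}{66912}$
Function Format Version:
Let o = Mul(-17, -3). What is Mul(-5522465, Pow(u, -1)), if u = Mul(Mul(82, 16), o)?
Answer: Rational(-5522465, 66912) ≈ -82.533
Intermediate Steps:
o = 51
u = 66912 (u = Mul(Mul(82, 16), 51) = Mul(1312, 51) = 66912)
Mul(-5522465, Pow(u, -1)) = Mul(-5522465, Pow(66912, -1)) = Mul(-5522465, Rational(1, 66912)) = Rational(-5522465, 66912)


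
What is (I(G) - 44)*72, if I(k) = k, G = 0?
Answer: -3168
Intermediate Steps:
(I(G) - 44)*72 = (0 - 44)*72 = -44*72 = -3168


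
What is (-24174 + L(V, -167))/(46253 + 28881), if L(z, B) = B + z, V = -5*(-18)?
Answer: -24251/75134 ≈ -0.32277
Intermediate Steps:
V = 90
(-24174 + L(V, -167))/(46253 + 28881) = (-24174 + (-167 + 90))/(46253 + 28881) = (-24174 - 77)/75134 = -24251*1/75134 = -24251/75134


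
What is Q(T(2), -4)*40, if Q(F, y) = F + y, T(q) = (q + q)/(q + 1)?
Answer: -320/3 ≈ -106.67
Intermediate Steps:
T(q) = 2*q/(1 + q) (T(q) = (2*q)/(1 + q) = 2*q/(1 + q))
Q(T(2), -4)*40 = (2*2/(1 + 2) - 4)*40 = (2*2/3 - 4)*40 = (2*2*(1/3) - 4)*40 = (4/3 - 4)*40 = -8/3*40 = -320/3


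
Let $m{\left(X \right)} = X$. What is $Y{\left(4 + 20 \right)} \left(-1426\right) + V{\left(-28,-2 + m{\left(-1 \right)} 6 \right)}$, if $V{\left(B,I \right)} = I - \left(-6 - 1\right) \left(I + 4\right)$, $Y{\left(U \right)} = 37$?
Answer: $-52798$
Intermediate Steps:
$V{\left(B,I \right)} = 28 + 8 I$ ($V{\left(B,I \right)} = I - - 7 \left(4 + I\right) = I - \left(-28 - 7 I\right) = I + \left(28 + 7 I\right) = 28 + 8 I$)
$Y{\left(4 + 20 \right)} \left(-1426\right) + V{\left(-28,-2 + m{\left(-1 \right)} 6 \right)} = 37 \left(-1426\right) + \left(28 + 8 \left(-2 - 6\right)\right) = -52762 + \left(28 + 8 \left(-2 - 6\right)\right) = -52762 + \left(28 + 8 \left(-8\right)\right) = -52762 + \left(28 - 64\right) = -52762 - 36 = -52798$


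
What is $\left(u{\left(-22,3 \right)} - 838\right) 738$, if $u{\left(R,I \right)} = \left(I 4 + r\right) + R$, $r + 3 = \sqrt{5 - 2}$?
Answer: $-628038 + 738 \sqrt{3} \approx -6.2676 \cdot 10^{5}$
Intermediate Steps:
$r = -3 + \sqrt{3}$ ($r = -3 + \sqrt{5 - 2} = -3 + \sqrt{3} \approx -1.268$)
$u{\left(R,I \right)} = -3 + R + \sqrt{3} + 4 I$ ($u{\left(R,I \right)} = \left(I 4 - \left(3 - \sqrt{3}\right)\right) + R = \left(4 I - \left(3 - \sqrt{3}\right)\right) + R = \left(-3 + \sqrt{3} + 4 I\right) + R = -3 + R + \sqrt{3} + 4 I$)
$\left(u{\left(-22,3 \right)} - 838\right) 738 = \left(\left(-3 - 22 + \sqrt{3} + 4 \cdot 3\right) - 838\right) 738 = \left(\left(-3 - 22 + \sqrt{3} + 12\right) - 838\right) 738 = \left(\left(-13 + \sqrt{3}\right) - 838\right) 738 = \left(-851 + \sqrt{3}\right) 738 = -628038 + 738 \sqrt{3}$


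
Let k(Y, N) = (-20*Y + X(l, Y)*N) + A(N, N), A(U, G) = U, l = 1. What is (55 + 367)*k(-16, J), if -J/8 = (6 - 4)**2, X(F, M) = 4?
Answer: 67520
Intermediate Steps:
J = -32 (J = -8*(6 - 4)**2 = -8*2**2 = -8*4 = -32)
k(Y, N) = -20*Y + 5*N (k(Y, N) = (-20*Y + 4*N) + N = -20*Y + 5*N)
(55 + 367)*k(-16, J) = (55 + 367)*(-20*(-16) + 5*(-32)) = 422*(320 - 160) = 422*160 = 67520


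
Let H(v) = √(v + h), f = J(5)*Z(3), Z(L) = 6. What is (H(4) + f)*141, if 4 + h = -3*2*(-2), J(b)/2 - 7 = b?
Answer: 20304 + 282*√3 ≈ 20792.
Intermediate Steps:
J(b) = 14 + 2*b
h = 8 (h = -4 - 3*2*(-2) = -4 - 6*(-2) = -4 + 12 = 8)
f = 144 (f = (14 + 2*5)*6 = (14 + 10)*6 = 24*6 = 144)
H(v) = √(8 + v) (H(v) = √(v + 8) = √(8 + v))
(H(4) + f)*141 = (√(8 + 4) + 144)*141 = (√12 + 144)*141 = (2*√3 + 144)*141 = (144 + 2*√3)*141 = 20304 + 282*√3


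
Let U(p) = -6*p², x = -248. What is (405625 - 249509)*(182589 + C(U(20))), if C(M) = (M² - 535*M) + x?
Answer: 1128147451556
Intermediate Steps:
C(M) = -248 + M² - 535*M (C(M) = (M² - 535*M) - 248 = -248 + M² - 535*M)
(405625 - 249509)*(182589 + C(U(20))) = (405625 - 249509)*(182589 + (-248 + (-6*20²)² - (-3210)*20²)) = 156116*(182589 + (-248 + (-6*400)² - (-3210)*400)) = 156116*(182589 + (-248 + (-2400)² - 535*(-2400))) = 156116*(182589 + (-248 + 5760000 + 1284000)) = 156116*(182589 + 7043752) = 156116*7226341 = 1128147451556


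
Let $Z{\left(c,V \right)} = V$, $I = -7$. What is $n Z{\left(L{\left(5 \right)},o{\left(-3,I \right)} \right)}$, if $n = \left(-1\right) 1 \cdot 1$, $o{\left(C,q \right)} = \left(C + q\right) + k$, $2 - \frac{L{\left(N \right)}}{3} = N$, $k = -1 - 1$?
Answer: $12$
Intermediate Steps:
$k = -2$
$L{\left(N \right)} = 6 - 3 N$
$o{\left(C,q \right)} = -2 + C + q$ ($o{\left(C,q \right)} = \left(C + q\right) - 2 = -2 + C + q$)
$n = -1$ ($n = \left(-1\right) 1 = -1$)
$n Z{\left(L{\left(5 \right)},o{\left(-3,I \right)} \right)} = - (-2 - 3 - 7) = \left(-1\right) \left(-12\right) = 12$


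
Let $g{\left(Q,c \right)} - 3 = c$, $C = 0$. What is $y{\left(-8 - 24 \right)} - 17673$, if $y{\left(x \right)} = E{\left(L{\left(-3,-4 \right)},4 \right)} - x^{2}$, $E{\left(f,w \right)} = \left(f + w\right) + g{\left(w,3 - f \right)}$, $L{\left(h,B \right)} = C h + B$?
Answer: $-18687$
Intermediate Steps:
$g{\left(Q,c \right)} = 3 + c$
$L{\left(h,B \right)} = B$ ($L{\left(h,B \right)} = 0 h + B = 0 + B = B$)
$E{\left(f,w \right)} = 6 + w$ ($E{\left(f,w \right)} = \left(f + w\right) + \left(3 - \left(-3 + f\right)\right) = \left(f + w\right) - \left(-6 + f\right) = 6 + w$)
$y{\left(x \right)} = 10 - x^{2}$ ($y{\left(x \right)} = \left(6 + 4\right) - x^{2} = 10 - x^{2}$)
$y{\left(-8 - 24 \right)} - 17673 = \left(10 - \left(-8 - 24\right)^{2}\right) - 17673 = \left(10 - \left(-32\right)^{2}\right) - 17673 = \left(10 - 1024\right) - 17673 = -1014 - 17673 = -18687$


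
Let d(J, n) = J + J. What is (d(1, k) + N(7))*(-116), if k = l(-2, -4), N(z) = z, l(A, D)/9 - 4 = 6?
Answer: -1044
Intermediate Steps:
l(A, D) = 90 (l(A, D) = 36 + 9*6 = 36 + 54 = 90)
k = 90
d(J, n) = 2*J
(d(1, k) + N(7))*(-116) = (2*1 + 7)*(-116) = (2 + 7)*(-116) = 9*(-116) = -1044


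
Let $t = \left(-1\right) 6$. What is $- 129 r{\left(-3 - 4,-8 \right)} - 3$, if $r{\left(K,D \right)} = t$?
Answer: $771$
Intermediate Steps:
$t = -6$
$r{\left(K,D \right)} = -6$
$- 129 r{\left(-3 - 4,-8 \right)} - 3 = \left(-129\right) \left(-6\right) - 3 = 774 - 3 = 771$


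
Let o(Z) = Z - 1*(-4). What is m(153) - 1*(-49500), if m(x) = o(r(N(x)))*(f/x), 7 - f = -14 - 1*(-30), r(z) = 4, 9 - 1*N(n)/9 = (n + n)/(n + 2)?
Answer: 841492/17 ≈ 49500.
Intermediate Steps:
N(n) = 81 - 18*n/(2 + n) (N(n) = 81 - 9*(n + n)/(n + 2) = 81 - 9*2*n/(2 + n) = 81 - 18*n/(2 + n))
f = -9 (f = 7 - (-14 - 1*(-30)) = 7 - (-14 + 30) = 7 - 1*16 = 7 - 16 = -9)
o(Z) = 4 + Z (o(Z) = Z + 4 = 4 + Z)
m(x) = -72/x (m(x) = (4 + 4)*(-9/x) = 8*(-9/x) = -72/x)
m(153) - 1*(-49500) = -72/153 - 1*(-49500) = -72*1/153 + 49500 = -8/17 + 49500 = 841492/17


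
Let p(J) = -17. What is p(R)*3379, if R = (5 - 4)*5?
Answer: -57443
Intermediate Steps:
R = 5 (R = 1*5 = 5)
p(R)*3379 = -17*3379 = -57443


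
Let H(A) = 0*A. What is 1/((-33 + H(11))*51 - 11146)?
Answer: -1/12829 ≈ -7.7948e-5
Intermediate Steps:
H(A) = 0
1/((-33 + H(11))*51 - 11146) = 1/((-33 + 0)*51 - 11146) = 1/(-33*51 - 11146) = 1/(-1683 - 11146) = 1/(-12829) = -1/12829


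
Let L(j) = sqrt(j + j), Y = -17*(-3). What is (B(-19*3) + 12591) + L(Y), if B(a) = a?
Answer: 12534 + sqrt(102) ≈ 12544.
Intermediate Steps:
Y = 51
L(j) = sqrt(2)*sqrt(j) (L(j) = sqrt(2*j) = sqrt(2)*sqrt(j))
(B(-19*3) + 12591) + L(Y) = (-19*3 + 12591) + sqrt(2)*sqrt(51) = (-57 + 12591) + sqrt(102) = 12534 + sqrt(102)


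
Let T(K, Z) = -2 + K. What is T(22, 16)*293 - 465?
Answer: 5395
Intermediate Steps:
T(22, 16)*293 - 465 = (-2 + 22)*293 - 465 = 20*293 - 465 = 5860 - 465 = 5395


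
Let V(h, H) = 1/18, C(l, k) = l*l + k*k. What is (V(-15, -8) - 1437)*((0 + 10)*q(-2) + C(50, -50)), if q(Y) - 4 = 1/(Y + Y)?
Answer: -260589875/36 ≈ -7.2386e+6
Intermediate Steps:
C(l, k) = k² + l² (C(l, k) = l² + k² = k² + l²)
V(h, H) = 1/18
q(Y) = 4 + 1/(2*Y) (q(Y) = 4 + 1/(Y + Y) = 4 + 1/(2*Y))
(V(-15, -8) - 1437)*((0 + 10)*q(-2) + C(50, -50)) = (1/18 - 1437)*((0 + 10)*(4 + (½)/(-2)) + ((-50)² + 50²)) = -25865*(10*(4 + (½)*(-½)) + (2500 + 2500))/18 = -25865*(10*(4 - ¼) + 5000)/18 = -25865*(10*(15/4) + 5000)/18 = -25865*(75/2 + 5000)/18 = -25865/18*10075/2 = -260589875/36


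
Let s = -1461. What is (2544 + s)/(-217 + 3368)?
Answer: 1083/3151 ≈ 0.34370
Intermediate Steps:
(2544 + s)/(-217 + 3368) = (2544 - 1461)/(-217 + 3368) = 1083/3151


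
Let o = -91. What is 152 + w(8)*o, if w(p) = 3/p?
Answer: 943/8 ≈ 117.88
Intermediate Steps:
152 + w(8)*o = 152 + (3/8)*(-91) = 152 - 273/8 = 943/8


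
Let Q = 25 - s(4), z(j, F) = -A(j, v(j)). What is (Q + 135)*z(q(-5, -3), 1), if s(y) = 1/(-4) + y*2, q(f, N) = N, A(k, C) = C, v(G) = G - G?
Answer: 0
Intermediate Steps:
v(G) = 0
z(j, F) = 0 (z(j, F) = -1*0 = 0)
s(y) = -1/4 + 2*y
Q = 69/4 (Q = 25 - (-1/4 + 2*4) = 25 - (-1/4 + 8) = 25 - 1*31/4 = 25 - 31/4 = 69/4 ≈ 17.250)
(Q + 135)*z(q(-5, -3), 1) = (69/4 + 135)*0 = (609/4)*0 = 0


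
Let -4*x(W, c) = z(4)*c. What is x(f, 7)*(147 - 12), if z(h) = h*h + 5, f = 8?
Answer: -19845/4 ≈ -4961.3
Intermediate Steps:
z(h) = 5 + h² (z(h) = h² + 5 = 5 + h²)
x(W, c) = -21*c/4 (x(W, c) = -(5 + 4²)*c/4 = -(5 + 16)*c/4 = -21*c/4)
x(f, 7)*(147 - 12) = (-21/4*7)*(147 - 12) = -147/4*135 = -19845/4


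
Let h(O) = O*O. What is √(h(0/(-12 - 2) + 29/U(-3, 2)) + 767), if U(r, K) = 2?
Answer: √3909/2 ≈ 31.261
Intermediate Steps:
h(O) = O²
√(h(0/(-12 - 2) + 29/U(-3, 2)) + 767) = √((0/(-12 - 2) + 29/2)² + 767) = √((0/(-14) + 29*(½))² + 767) = √((0*(-1/14) + 29/2)² + 767) = √((0 + 29/2)² + 767) = √((29/2)² + 767) = √(841/4 + 767) = √(3909/4) = √3909/2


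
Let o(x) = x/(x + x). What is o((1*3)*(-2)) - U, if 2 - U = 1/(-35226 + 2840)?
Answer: -24290/16193 ≈ -1.5000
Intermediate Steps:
o(x) = ½ (o(x) = x/((2*x)) = x*(1/(2*x)) = ½)
U = 64773/32386 (U = 2 - 1/(-35226 + 2840) = 2 - 1/(-32386) = 2 - 1*(-1/32386) = 2 + 1/32386 = 64773/32386 ≈ 2.0000)
o((1*3)*(-2)) - U = ½ - 1*64773/32386 = ½ - 64773/32386 = -24290/16193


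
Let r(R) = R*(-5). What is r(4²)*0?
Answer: 0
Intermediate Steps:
r(R) = -5*R
r(4²)*0 = -5*4²*0 = -5*16*0 = -80*0 = 0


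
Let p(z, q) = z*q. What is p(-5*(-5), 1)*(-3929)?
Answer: -98225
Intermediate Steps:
p(z, q) = q*z
p(-5*(-5), 1)*(-3929) = (1*(-5*(-5)))*(-3929) = (1*25)*(-3929) = 25*(-3929) = -98225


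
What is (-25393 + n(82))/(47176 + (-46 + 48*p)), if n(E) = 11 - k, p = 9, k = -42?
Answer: -12670/23781 ≈ -0.53278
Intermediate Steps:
n(E) = 53 (n(E) = 11 - 1*(-42) = 11 + 42 = 53)
(-25393 + n(82))/(47176 + (-46 + 48*p)) = (-25393 + 53)/(47176 + (-46 + 48*9)) = -25340/(47176 + (-46 + 432)) = -25340/(47176 + 386) = -25340/47562 = -25340*1/47562 = -12670/23781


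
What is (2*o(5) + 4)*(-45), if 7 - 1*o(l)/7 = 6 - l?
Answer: -3960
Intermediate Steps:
o(l) = 7 + 7*l (o(l) = 49 - 7*(6 - l) = 49 + (-42 + 7*l) = 7 + 7*l)
(2*o(5) + 4)*(-45) = (2*(7 + 7*5) + 4)*(-45) = (2*(7 + 35) + 4)*(-45) = (2*42 + 4)*(-45) = (84 + 4)*(-45) = 88*(-45) = -3960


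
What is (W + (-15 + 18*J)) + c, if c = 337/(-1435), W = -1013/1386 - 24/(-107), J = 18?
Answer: 9371649473/30401910 ≈ 308.26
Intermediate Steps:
W = -75127/148302 (W = -1013*1/1386 - 24*(-1/107) = -1013/1386 + 24/107 = -75127/148302 ≈ -0.50658)
c = -337/1435 (c = 337*(-1/1435) = -337/1435 ≈ -0.23484)
(W + (-15 + 18*J)) + c = (-75127/148302 + (-15 + 18*18)) - 337/1435 = (-75127/148302 + (-15 + 324)) - 337/1435 = (-75127/148302 + 309) - 337/1435 = 45750191/148302 - 337/1435 = 9371649473/30401910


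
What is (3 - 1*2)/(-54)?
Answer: -1/54 ≈ -0.018519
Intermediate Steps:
(3 - 1*2)/(-54) = -(3 - 2)/54 = -1/54*1 = -1/54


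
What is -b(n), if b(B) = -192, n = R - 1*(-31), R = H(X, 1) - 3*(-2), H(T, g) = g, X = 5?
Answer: 192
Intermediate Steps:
R = 7 (R = 1 - 3*(-2) = 1 + 6 = 7)
n = 38 (n = 7 - 1*(-31) = 7 + 31 = 38)
-b(n) = -1*(-192) = 192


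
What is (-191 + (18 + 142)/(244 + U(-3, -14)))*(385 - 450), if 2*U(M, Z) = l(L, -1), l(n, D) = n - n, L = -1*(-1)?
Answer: 754715/61 ≈ 12372.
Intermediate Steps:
L = 1
l(n, D) = 0
U(M, Z) = 0 (U(M, Z) = (1/2)*0 = 0)
(-191 + (18 + 142)/(244 + U(-3, -14)))*(385 - 450) = (-191 + (18 + 142)/(244 + 0))*(385 - 450) = (-191 + 160/244)*(-65) = (-191 + 160*(1/244))*(-65) = (-191 + 40/61)*(-65) = -11611/61*(-65) = 754715/61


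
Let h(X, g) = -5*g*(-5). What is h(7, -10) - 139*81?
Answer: -11509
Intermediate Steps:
h(X, g) = 25*g
h(7, -10) - 139*81 = 25*(-10) - 139*81 = -250 - 11259 = -11509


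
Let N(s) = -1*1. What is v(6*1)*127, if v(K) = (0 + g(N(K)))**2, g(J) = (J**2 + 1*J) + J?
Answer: 127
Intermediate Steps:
N(s) = -1
g(J) = J**2 + 2*J (g(J) = (J**2 + J) + J = (J + J**2) + J = J**2 + 2*J)
v(K) = 1 (v(K) = (0 - (2 - 1))**2 = (0 - 1*1)**2 = (0 - 1)**2 = (-1)**2 = 1)
v(6*1)*127 = 1*127 = 127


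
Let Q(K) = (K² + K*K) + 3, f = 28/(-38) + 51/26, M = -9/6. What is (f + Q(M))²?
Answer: 4644025/61009 ≈ 76.120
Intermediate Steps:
M = -3/2 (M = -9*⅙ = -3/2 ≈ -1.5000)
f = 605/494 (f = 28*(-1/38) + 51*(1/26) = -14/19 + 51/26 = 605/494 ≈ 1.2247)
Q(K) = 3 + 2*K² (Q(K) = (K² + K²) + 3 = 2*K² + 3 = 3 + 2*K²)
(f + Q(M))² = (605/494 + (3 + 2*(-3/2)²))² = (605/494 + (3 + 2*(9/4)))² = (605/494 + (3 + 9/2))² = (605/494 + 15/2)² = (2155/247)² = 4644025/61009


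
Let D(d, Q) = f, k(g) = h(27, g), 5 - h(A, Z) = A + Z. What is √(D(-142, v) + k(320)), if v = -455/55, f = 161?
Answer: I*√181 ≈ 13.454*I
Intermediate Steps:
h(A, Z) = 5 - A - Z (h(A, Z) = 5 - (A + Z) = 5 + (-A - Z) = 5 - A - Z)
k(g) = -22 - g (k(g) = 5 - 1*27 - g = 5 - 27 - g = -22 - g)
v = -91/11 (v = -455*1/55 = -91/11 ≈ -8.2727)
D(d, Q) = 161
√(D(-142, v) + k(320)) = √(161 + (-22 - 1*320)) = √(161 + (-22 - 320)) = √(161 - 342) = √(-181) = I*√181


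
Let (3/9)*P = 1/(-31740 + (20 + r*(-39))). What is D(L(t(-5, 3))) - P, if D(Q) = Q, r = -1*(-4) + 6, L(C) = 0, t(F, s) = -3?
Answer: 3/32110 ≈ 9.3429e-5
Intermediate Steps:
r = 10 (r = 4 + 6 = 10)
P = -3/32110 (P = 3/(-31740 + (20 + 10*(-39))) = 3/(-31740 + (20 - 390)) = 3/(-31740 - 370) = 3/(-32110) = 3*(-1/32110) = -3/32110 ≈ -9.3429e-5)
D(L(t(-5, 3))) - P = 0 - 1*(-3/32110) = 0 + 3/32110 = 3/32110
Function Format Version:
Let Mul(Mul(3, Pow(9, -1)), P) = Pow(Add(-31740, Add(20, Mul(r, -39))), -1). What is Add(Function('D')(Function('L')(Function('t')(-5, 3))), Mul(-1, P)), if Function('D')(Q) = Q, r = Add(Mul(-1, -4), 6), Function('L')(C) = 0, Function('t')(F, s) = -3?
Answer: Rational(3, 32110) ≈ 9.3429e-5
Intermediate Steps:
r = 10 (r = Add(4, 6) = 10)
P = Rational(-3, 32110) (P = Mul(3, Pow(Add(-31740, Add(20, Mul(10, -39))), -1)) = Mul(3, Pow(Add(-31740, Add(20, -390)), -1)) = Mul(3, Pow(Add(-31740, -370), -1)) = Mul(3, Pow(-32110, -1)) = Mul(3, Rational(-1, 32110)) = Rational(-3, 32110) ≈ -9.3429e-5)
Add(Function('D')(Function('L')(Function('t')(-5, 3))), Mul(-1, P)) = Add(0, Mul(-1, Rational(-3, 32110))) = Add(0, Rational(3, 32110)) = Rational(3, 32110)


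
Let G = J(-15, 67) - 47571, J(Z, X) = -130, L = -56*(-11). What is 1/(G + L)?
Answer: -1/47085 ≈ -2.1238e-5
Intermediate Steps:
L = 616
G = -47701 (G = -130 - 47571 = -47701)
1/(G + L) = 1/(-47701 + 616) = 1/(-47085) = -1/47085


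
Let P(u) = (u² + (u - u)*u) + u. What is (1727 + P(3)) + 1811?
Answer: 3550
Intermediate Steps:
P(u) = u + u² (P(u) = (u² + 0*u) + u = (u² + 0) + u = u² + u = u + u²)
(1727 + P(3)) + 1811 = (1727 + 3*(1 + 3)) + 1811 = (1727 + 3*4) + 1811 = (1727 + 12) + 1811 = 1739 + 1811 = 3550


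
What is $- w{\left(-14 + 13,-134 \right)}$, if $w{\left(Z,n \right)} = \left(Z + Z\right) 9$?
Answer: $18$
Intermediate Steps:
$w{\left(Z,n \right)} = 18 Z$ ($w{\left(Z,n \right)} = 2 Z 9 = 18 Z$)
$- w{\left(-14 + 13,-134 \right)} = - 18 \left(-14 + 13\right) = - 18 \left(-1\right) = \left(-1\right) \left(-18\right) = 18$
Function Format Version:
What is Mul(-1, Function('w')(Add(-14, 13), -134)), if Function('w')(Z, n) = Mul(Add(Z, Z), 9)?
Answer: 18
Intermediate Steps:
Function('w')(Z, n) = Mul(18, Z) (Function('w')(Z, n) = Mul(Mul(2, Z), 9) = Mul(18, Z))
Mul(-1, Function('w')(Add(-14, 13), -134)) = Mul(-1, Mul(18, Add(-14, 13))) = Mul(-1, Mul(18, -1)) = Mul(-1, -18) = 18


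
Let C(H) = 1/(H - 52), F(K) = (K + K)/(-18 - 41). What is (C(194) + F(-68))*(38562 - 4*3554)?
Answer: 235803183/4189 ≈ 56291.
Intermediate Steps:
F(K) = -2*K/59 (F(K) = (2*K)/(-59) = (2*K)*(-1/59) = -2*K/59)
C(H) = 1/(-52 + H)
(C(194) + F(-68))*(38562 - 4*3554) = (1/(-52 + 194) - 2/59*(-68))*(38562 - 4*3554) = (1/142 + 136/59)*(38562 - 14216) = (1/142 + 136/59)*24346 = (19371/8378)*24346 = 235803183/4189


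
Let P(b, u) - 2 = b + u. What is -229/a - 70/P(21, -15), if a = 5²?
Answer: -1791/100 ≈ -17.910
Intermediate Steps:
P(b, u) = 2 + b + u (P(b, u) = 2 + (b + u) = 2 + b + u)
a = 25
-229/a - 70/P(21, -15) = -229/25 - 70/(2 + 21 - 15) = -229*1/25 - 70/8 = -229/25 - 70*⅛ = -229/25 - 35/4 = -1791/100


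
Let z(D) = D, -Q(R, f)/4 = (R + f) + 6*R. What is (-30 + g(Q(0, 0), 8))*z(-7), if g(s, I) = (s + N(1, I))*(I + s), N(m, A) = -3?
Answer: 378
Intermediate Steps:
Q(R, f) = -28*R - 4*f (Q(R, f) = -4*((R + f) + 6*R) = -4*(f + 7*R) = -28*R - 4*f)
g(s, I) = (-3 + s)*(I + s) (g(s, I) = (s - 3)*(I + s) = (-3 + s)*(I + s))
(-30 + g(Q(0, 0), 8))*z(-7) = (-30 + ((-28*0 - 4*0)**2 - 3*8 - 3*(-28*0 - 4*0) + 8*(-28*0 - 4*0)))*(-7) = (-30 + ((0 + 0)**2 - 24 - 3*(0 + 0) + 8*(0 + 0)))*(-7) = (-30 + (0**2 - 24 - 3*0 + 8*0))*(-7) = (-30 + (0 - 24 + 0 + 0))*(-7) = (-30 - 24)*(-7) = -54*(-7) = 378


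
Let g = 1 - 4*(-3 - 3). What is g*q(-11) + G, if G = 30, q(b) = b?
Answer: -245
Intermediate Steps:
g = 25 (g = 1 - 4*(-6) = 1 + 24 = 25)
g*q(-11) + G = 25*(-11) + 30 = -275 + 30 = -245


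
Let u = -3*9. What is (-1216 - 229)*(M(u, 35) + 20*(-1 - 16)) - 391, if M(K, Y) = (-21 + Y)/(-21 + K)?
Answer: 11791931/24 ≈ 4.9133e+5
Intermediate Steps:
u = -27
M(K, Y) = (-21 + Y)/(-21 + K)
(-1216 - 229)*(M(u, 35) + 20*(-1 - 16)) - 391 = (-1216 - 229)*((-21 + 35)/(-21 - 27) + 20*(-1 - 16)) - 391 = -1445*(14/(-48) + 20*(-17)) - 391 = -1445*(-1/48*14 - 340) - 391 = -1445*(-7/24 - 340) - 391 = -1445*(-8167/24) - 391 = 11801315/24 - 391 = 11791931/24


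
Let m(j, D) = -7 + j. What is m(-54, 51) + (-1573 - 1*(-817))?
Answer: -817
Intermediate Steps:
m(-54, 51) + (-1573 - 1*(-817)) = (-7 - 54) + (-1573 - 1*(-817)) = -61 + (-1573 + 817) = -61 - 756 = -817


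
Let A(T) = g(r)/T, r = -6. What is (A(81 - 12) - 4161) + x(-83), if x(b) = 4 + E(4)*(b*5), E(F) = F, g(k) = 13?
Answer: -401360/69 ≈ -5816.8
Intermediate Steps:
x(b) = 4 + 20*b (x(b) = 4 + 4*(b*5) = 4 + 4*(5*b) = 4 + 20*b)
A(T) = 13/T
(A(81 - 12) - 4161) + x(-83) = (13/(81 - 12) - 4161) + (4 + 20*(-83)) = (13/69 - 4161) + (4 - 1660) = (13*(1/69) - 4161) - 1656 = (13/69 - 4161) - 1656 = -287096/69 - 1656 = -401360/69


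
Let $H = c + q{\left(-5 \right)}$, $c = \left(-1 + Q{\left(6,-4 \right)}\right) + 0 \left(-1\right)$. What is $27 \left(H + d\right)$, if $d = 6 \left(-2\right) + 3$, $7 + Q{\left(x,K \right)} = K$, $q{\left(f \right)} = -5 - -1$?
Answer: $-675$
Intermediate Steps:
$q{\left(f \right)} = -4$ ($q{\left(f \right)} = -5 + 1 = -4$)
$Q{\left(x,K \right)} = -7 + K$
$d = -9$ ($d = -12 + 3 = -9$)
$c = -12$ ($c = \left(-1 - 11\right) + 0 \left(-1\right) = \left(-1 - 11\right) + 0 = -12 + 0 = -12$)
$H = -16$ ($H = -12 - 4 = -16$)
$27 \left(H + d\right) = 27 \left(-16 - 9\right) = 27 \left(-25\right) = -675$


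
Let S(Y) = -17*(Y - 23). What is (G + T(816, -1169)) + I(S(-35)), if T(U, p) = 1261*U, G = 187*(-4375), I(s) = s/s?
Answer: 210852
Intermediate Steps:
S(Y) = 391 - 17*Y (S(Y) = -17*(-23 + Y) = 391 - 17*Y)
I(s) = 1
G = -818125
(G + T(816, -1169)) + I(S(-35)) = (-818125 + 1261*816) + 1 = (-818125 + 1028976) + 1 = 210851 + 1 = 210852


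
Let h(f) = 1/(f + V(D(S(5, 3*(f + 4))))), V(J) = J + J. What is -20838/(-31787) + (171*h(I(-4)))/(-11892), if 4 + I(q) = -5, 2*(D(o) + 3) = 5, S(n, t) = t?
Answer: 827830179/1260036680 ≈ 0.65699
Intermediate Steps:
D(o) = -1/2 (D(o) = -3 + (1/2)*5 = -3 + 5/2 = -1/2)
I(q) = -9 (I(q) = -4 - 5 = -9)
V(J) = 2*J
h(f) = 1/(-1 + f) (h(f) = 1/(f + 2*(-1/2)) = 1/(f - 1) = 1/(-1 + f))
-20838/(-31787) + (171*h(I(-4)))/(-11892) = -20838/(-31787) + (171/(-1 - 9))/(-11892) = -20838*(-1/31787) + (171/(-10))*(-1/11892) = 20838/31787 + (171*(-1/10))*(-1/11892) = 20838/31787 - 171/10*(-1/11892) = 20838/31787 + 57/39640 = 827830179/1260036680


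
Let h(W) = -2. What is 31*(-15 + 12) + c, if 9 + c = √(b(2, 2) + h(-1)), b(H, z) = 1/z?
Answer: -102 + I*√6/2 ≈ -102.0 + 1.2247*I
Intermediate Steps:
c = -9 + I*√6/2 (c = -9 + √(1/2 - 2) = -9 + √(½ - 2) = -9 + √(-3/2) = -9 + I*√6/2 ≈ -9.0 + 1.2247*I)
31*(-15 + 12) + c = 31*(-15 + 12) + (-9 + I*√6/2) = 31*(-3) + (-9 + I*√6/2) = -93 + (-9 + I*√6/2) = -102 + I*√6/2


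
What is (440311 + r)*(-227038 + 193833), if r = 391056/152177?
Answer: -2224920885010115/152177 ≈ -1.4621e+10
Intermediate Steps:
r = 391056/152177 (r = 391056*(1/152177) = 391056/152177 ≈ 2.5697)
(440311 + r)*(-227038 + 193833) = (440311 + 391056/152177)*(-227038 + 193833) = (67005598103/152177)*(-33205) = -2224920885010115/152177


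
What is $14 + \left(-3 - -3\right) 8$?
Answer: $14$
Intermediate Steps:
$14 + \left(-3 - -3\right) 8 = 14 + \left(-3 + 3\right) 8 = 14 + 0 \cdot 8 = 14 + 0 = 14$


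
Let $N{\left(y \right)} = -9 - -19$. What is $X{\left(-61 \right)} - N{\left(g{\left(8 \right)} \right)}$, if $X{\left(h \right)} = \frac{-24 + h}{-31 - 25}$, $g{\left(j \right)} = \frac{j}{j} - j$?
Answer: $- \frac{475}{56} \approx -8.4821$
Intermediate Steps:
$g{\left(j \right)} = 1 - j$
$N{\left(y \right)} = 10$ ($N{\left(y \right)} = -9 + 19 = 10$)
$X{\left(h \right)} = \frac{3}{7} - \frac{h}{56}$ ($X{\left(h \right)} = \frac{-24 + h}{-56} = \left(-24 + h\right) \left(- \frac{1}{56}\right) = \frac{3}{7} - \frac{h}{56}$)
$X{\left(-61 \right)} - N{\left(g{\left(8 \right)} \right)} = \left(\frac{3}{7} - - \frac{61}{56}\right) - 10 = \left(\frac{3}{7} + \frac{61}{56}\right) - 10 = \frac{85}{56} - 10 = - \frac{475}{56}$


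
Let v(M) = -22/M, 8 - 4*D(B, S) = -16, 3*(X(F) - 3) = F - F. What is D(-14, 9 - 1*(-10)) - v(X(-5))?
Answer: 40/3 ≈ 13.333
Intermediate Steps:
X(F) = 3 (X(F) = 3 + (F - F)/3 = 3 + (1/3)*0 = 3 + 0 = 3)
D(B, S) = 6 (D(B, S) = 2 - 1/4*(-16) = 2 + 4 = 6)
D(-14, 9 - 1*(-10)) - v(X(-5)) = 6 - (-22)/3 = 6 - 1*(-22/3) = 6 + 22/3 = 40/3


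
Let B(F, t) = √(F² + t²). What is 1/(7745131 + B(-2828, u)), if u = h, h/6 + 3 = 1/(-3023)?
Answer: 70779104252299/548193361407597955833 - 12092*√4568069678146/548193361407597955833 ≈ 1.2907e-7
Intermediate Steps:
h = -54420/3023 (h = -18 + 6/(-3023) = -18 + 6*(-1/3023) = -18 - 6/3023 = -54420/3023 ≈ -18.002)
u = -54420/3023 ≈ -18.002
1/(7745131 + B(-2828, u)) = 1/(7745131 + √((-2828)² + (-54420/3023)²)) = 1/(7745131 + √(7997584 + 2961536400/9138529)) = 1/(7745131 + √(73089114850336/9138529)) = 1/(7745131 + 4*√4568069678146/3023)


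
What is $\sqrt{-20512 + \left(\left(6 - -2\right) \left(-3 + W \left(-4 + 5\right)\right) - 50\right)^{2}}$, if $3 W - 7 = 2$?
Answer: $2 i \sqrt{4503} \approx 134.21 i$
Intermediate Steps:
$W = 3$ ($W = \frac{7}{3} + \frac{1}{3} \cdot 2 = \frac{7}{3} + \frac{2}{3} = 3$)
$\sqrt{-20512 + \left(\left(6 - -2\right) \left(-3 + W \left(-4 + 5\right)\right) - 50\right)^{2}} = \sqrt{-20512 + \left(\left(6 - -2\right) \left(-3 + 3 \left(-4 + 5\right)\right) - 50\right)^{2}} = \sqrt{-20512 + \left(\left(6 + 2\right) \left(-3 + 3 \cdot 1\right) - 50\right)^{2}} = \sqrt{-20512 + \left(8 \left(-3 + 3\right) - 50\right)^{2}} = \sqrt{-20512 + \left(8 \cdot 0 - 50\right)^{2}} = \sqrt{-20512 + \left(0 - 50\right)^{2}} = \sqrt{-20512 + \left(-50\right)^{2}} = \sqrt{-20512 + 2500} = \sqrt{-18012} = 2 i \sqrt{4503}$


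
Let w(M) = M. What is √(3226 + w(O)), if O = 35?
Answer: √3261 ≈ 57.105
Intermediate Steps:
√(3226 + w(O)) = √(3226 + 35) = √3261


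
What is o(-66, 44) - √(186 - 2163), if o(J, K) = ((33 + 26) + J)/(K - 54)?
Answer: 7/10 - I*√1977 ≈ 0.7 - 44.463*I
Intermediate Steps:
o(J, K) = (59 + J)/(-54 + K)
o(-66, 44) - √(186 - 2163) = (59 - 66)/(-54 + 44) - √(186 - 2163) = -7/(-10) - √(-1977) = -⅒*(-7) - I*√1977 = 7/10 - I*√1977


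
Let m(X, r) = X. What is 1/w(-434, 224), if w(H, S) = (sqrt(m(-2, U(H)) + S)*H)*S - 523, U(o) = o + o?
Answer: 523/2098110772103 - 97216*sqrt(222)/2098110772103 ≈ -6.9013e-7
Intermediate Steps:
U(o) = 2*o
w(H, S) = -523 + H*S*sqrt(-2 + S) (w(H, S) = (sqrt(-2 + S)*H)*S - 523 = (H*sqrt(-2 + S))*S - 523 = H*S*sqrt(-2 + S) - 523 = -523 + H*S*sqrt(-2 + S))
1/w(-434, 224) = 1/(-523 - 434*224*sqrt(-2 + 224)) = 1/(-523 - 434*224*sqrt(222)) = 1/(-523 - 97216*sqrt(222))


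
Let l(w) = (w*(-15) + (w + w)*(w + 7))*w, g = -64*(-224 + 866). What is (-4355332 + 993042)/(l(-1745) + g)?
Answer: 3362290/10630223363 ≈ 0.00031630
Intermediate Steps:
g = -41088 (g = -64*642 = -41088)
l(w) = w*(-15*w + 2*w*(7 + w)) (l(w) = (-15*w + (2*w)*(7 + w))*w = (-15*w + 2*w*(7 + w))*w = w*(-15*w + 2*w*(7 + w)))
(-4355332 + 993042)/(l(-1745) + g) = (-4355332 + 993042)/((-1745)²*(-1 + 2*(-1745)) - 41088) = -3362290/(3045025*(-1 - 3490) - 41088) = -3362290/(3045025*(-3491) - 41088) = -3362290/(-10630182275 - 41088) = -3362290/(-10630223363) = -3362290*(-1/10630223363) = 3362290/10630223363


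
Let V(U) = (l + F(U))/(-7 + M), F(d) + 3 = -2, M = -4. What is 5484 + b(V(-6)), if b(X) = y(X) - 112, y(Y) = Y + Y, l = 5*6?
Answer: 59042/11 ≈ 5367.5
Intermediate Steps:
l = 30
y(Y) = 2*Y
F(d) = -5 (F(d) = -3 - 2 = -5)
V(U) = -25/11 (V(U) = (30 - 5)/(-7 - 4) = 25/(-11) = 25*(-1/11) = -25/11)
b(X) = -112 + 2*X (b(X) = 2*X - 112 = -112 + 2*X)
5484 + b(V(-6)) = 5484 + (-112 + 2*(-25/11)) = 5484 + (-112 - 50/11) = 5484 - 1282/11 = 59042/11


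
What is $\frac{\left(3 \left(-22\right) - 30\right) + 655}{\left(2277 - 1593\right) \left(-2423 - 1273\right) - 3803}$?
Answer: $- \frac{43}{194759} \approx -0.00022079$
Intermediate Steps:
$\frac{\left(3 \left(-22\right) - 30\right) + 655}{\left(2277 - 1593\right) \left(-2423 - 1273\right) - 3803} = \frac{\left(-66 - 30\right) + 655}{684 \left(-3696\right) - 3803} = \frac{-96 + 655}{-2528064 - 3803} = \frac{559}{-2531867} = 559 \left(- \frac{1}{2531867}\right) = - \frac{43}{194759}$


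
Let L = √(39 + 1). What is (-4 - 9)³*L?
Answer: -4394*√10 ≈ -13895.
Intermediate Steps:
L = 2*√10 (L = √40 = 2*√10 ≈ 6.3246)
(-4 - 9)³*L = (-4 - 9)³*(2*√10) = (-13)³*(2*√10) = -4394*√10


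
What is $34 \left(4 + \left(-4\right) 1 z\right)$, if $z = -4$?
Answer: $680$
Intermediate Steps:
$34 \left(4 + \left(-4\right) 1 z\right) = 34 \left(4 + \left(-4\right) 1 \left(-4\right)\right) = 34 \left(4 - -16\right) = 34 \left(4 + 16\right) = 34 \cdot 20 = 680$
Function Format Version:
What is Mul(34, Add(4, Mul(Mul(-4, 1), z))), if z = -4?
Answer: 680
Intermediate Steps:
Mul(34, Add(4, Mul(Mul(-4, 1), z))) = Mul(34, Add(4, Mul(Mul(-4, 1), -4))) = Mul(34, Add(4, Mul(-4, -4))) = Mul(34, Add(4, 16)) = Mul(34, 20) = 680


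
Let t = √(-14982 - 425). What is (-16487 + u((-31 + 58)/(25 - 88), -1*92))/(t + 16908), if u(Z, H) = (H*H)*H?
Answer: -13444818900/285895871 + 795175*I*√15407/285895871 ≈ -47.027 + 0.34523*I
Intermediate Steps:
t = I*√15407 (t = √(-15407) = I*√15407 ≈ 124.13*I)
u(Z, H) = H³ (u(Z, H) = H²*H = H³)
(-16487 + u((-31 + 58)/(25 - 88), -1*92))/(t + 16908) = (-16487 + (-1*92)³)/(I*√15407 + 16908) = (-16487 + (-92)³)/(16908 + I*√15407) = (-16487 - 778688)/(16908 + I*√15407) = -795175/(16908 + I*√15407)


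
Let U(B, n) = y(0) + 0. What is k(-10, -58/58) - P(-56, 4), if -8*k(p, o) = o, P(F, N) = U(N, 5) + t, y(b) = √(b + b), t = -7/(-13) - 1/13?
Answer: -35/104 ≈ -0.33654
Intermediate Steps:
t = 6/13 (t = -7*(-1/13) - 1*1/13 = 7/13 - 1/13 = 6/13 ≈ 0.46154)
y(b) = √2*√b (y(b) = √(2*b) = √2*√b)
U(B, n) = 0 (U(B, n) = √2*√0 + 0 = √2*0 + 0 = 0 + 0 = 0)
P(F, N) = 6/13 (P(F, N) = 0 + 6/13 = 6/13)
k(p, o) = -o/8
k(-10, -58/58) - P(-56, 4) = -(-29)/(4*58) - 1*6/13 = -(-29)/(4*58) - 6/13 = -⅛*(-1) - 6/13 = ⅛ - 6/13 = -35/104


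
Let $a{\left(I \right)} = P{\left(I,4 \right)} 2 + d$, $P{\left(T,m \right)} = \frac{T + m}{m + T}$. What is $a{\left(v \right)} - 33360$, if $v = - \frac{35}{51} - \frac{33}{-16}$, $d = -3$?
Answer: $-33361$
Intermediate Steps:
$P{\left(T,m \right)} = 1$ ($P{\left(T,m \right)} = \frac{T + m}{T + m} = 1$)
$v = \frac{1123}{816}$ ($v = \left(-35\right) \frac{1}{51} - - \frac{33}{16} = - \frac{35}{51} + \frac{33}{16} = \frac{1123}{816} \approx 1.3762$)
$a{\left(I \right)} = -1$ ($a{\left(I \right)} = 1 \cdot 2 - 3 = 2 - 3 = -1$)
$a{\left(v \right)} - 33360 = -1 - 33360 = -33361$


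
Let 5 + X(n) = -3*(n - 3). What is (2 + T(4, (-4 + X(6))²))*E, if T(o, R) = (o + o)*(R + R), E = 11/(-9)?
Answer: -57046/9 ≈ -6338.4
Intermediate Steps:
E = -11/9 (E = 11*(-⅑) = -11/9 ≈ -1.2222)
X(n) = 4 - 3*n (X(n) = -5 - 3*(n - 3) = -5 - 3*(-3 + n) = -5 + (9 - 3*n) = 4 - 3*n)
T(o, R) = 4*R*o (T(o, R) = (2*o)*(2*R) = 4*R*o)
(2 + T(4, (-4 + X(6))²))*E = (2 + 4*(-4 + (4 - 3*6))²*4)*(-11/9) = (2 + 4*(-4 + (4 - 18))²*4)*(-11/9) = (2 + 4*(-4 - 14)²*4)*(-11/9) = (2 + 4*(-18)²*4)*(-11/9) = (2 + 4*324*4)*(-11/9) = (2 + 5184)*(-11/9) = 5186*(-11/9) = -57046/9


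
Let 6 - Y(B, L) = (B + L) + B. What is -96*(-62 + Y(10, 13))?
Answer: 8544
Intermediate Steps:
Y(B, L) = 6 - L - 2*B (Y(B, L) = 6 - ((B + L) + B) = 6 - (L + 2*B) = 6 + (-L - 2*B) = 6 - L - 2*B)
-96*(-62 + Y(10, 13)) = -96*(-62 + (6 - 1*13 - 2*10)) = -96*(-62 + (6 - 13 - 20)) = -96*(-62 - 27) = -96*(-89) = 8544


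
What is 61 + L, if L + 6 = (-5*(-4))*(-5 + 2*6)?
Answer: 195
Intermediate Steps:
L = 134 (L = -6 + (-5*(-4))*(-5 + 2*6) = -6 + 20*(-5 + 12) = -6 + 20*7 = -6 + 140 = 134)
61 + L = 61 + 134 = 195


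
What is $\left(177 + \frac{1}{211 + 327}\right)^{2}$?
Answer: $\frac{9068181529}{289444} \approx 31330.0$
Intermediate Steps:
$\left(177 + \frac{1}{211 + 327}\right)^{2} = \left(177 + \frac{1}{538}\right)^{2} = \left(\frac{95227}{538}\right)^{2} = \frac{9068181529}{289444}$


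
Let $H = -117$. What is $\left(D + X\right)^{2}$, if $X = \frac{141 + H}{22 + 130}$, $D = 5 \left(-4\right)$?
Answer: $\frac{142129}{361} \approx 393.71$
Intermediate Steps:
$D = -20$
$X = \frac{3}{19}$ ($X = \frac{141 - 117}{22 + 130} = \frac{24}{152} = 24 \cdot \frac{1}{152} = \frac{3}{19} \approx 0.15789$)
$\left(D + X\right)^{2} = \left(-20 + \frac{3}{19}\right)^{2} = \left(- \frac{377}{19}\right)^{2} = \frac{142129}{361}$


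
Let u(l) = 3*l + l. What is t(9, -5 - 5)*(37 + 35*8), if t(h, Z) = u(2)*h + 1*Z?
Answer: 19654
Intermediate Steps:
u(l) = 4*l
t(h, Z) = Z + 8*h (t(h, Z) = (4*2)*h + 1*Z = 8*h + Z = Z + 8*h)
t(9, -5 - 5)*(37 + 35*8) = ((-5 - 5) + 8*9)*(37 + 35*8) = (-10 + 72)*(37 + 280) = 62*317 = 19654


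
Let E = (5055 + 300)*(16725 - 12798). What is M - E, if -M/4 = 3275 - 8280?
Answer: -21009065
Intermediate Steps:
M = 20020 (M = -4*(3275 - 8280) = -4*(-5005) = 20020)
E = 21029085 (E = 5355*3927 = 21029085)
M - E = 20020 - 1*21029085 = 20020 - 21029085 = -21009065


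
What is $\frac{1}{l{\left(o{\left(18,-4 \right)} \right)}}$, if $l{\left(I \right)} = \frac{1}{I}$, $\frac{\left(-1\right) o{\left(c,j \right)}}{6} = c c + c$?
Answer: $-2052$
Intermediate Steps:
$o{\left(c,j \right)} = - 6 c - 6 c^{2}$ ($o{\left(c,j \right)} = - 6 \left(c c + c\right) = - 6 \left(c^{2} + c\right) = - 6 \left(c + c^{2}\right) = - 6 c - 6 c^{2}$)
$\frac{1}{l{\left(o{\left(18,-4 \right)} \right)}} = \frac{1}{\frac{1}{\left(-6\right) 18 \left(1 + 18\right)}} = \frac{1}{\frac{1}{\left(-6\right) 18 \cdot 19}} = \frac{1}{\frac{1}{-2052}} = \frac{1}{- \frac{1}{2052}} = -2052$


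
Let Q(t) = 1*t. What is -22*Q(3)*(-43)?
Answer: 2838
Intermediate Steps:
Q(t) = t
-22*Q(3)*(-43) = -22*3*(-43) = -66*(-43) = 2838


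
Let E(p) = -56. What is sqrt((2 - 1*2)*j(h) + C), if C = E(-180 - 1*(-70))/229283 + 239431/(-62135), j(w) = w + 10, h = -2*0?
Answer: I*sqrt(2706388106981450385)/838029365 ≈ 1.9631*I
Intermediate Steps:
h = 0
j(w) = 10 + w
C = -54900937533/14246499205 (C = -56/229283 + 239431/(-62135) = -56*1/229283 + 239431*(-1/62135) = -56/229283 - 239431/62135 = -54900937533/14246499205 ≈ -3.8536)
sqrt((2 - 1*2)*j(h) + C) = sqrt((2 - 1*2)*(10 + 0) - 54900937533/14246499205) = sqrt((2 - 2)*10 - 54900937533/14246499205) = sqrt(0*10 - 54900937533/14246499205) = sqrt(0 - 54900937533/14246499205) = sqrt(-54900937533/14246499205) = I*sqrt(2706388106981450385)/838029365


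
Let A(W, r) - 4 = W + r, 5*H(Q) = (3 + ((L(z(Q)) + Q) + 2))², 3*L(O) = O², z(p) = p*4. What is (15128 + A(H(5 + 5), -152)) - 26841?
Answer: 434456/9 ≈ 48273.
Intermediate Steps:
z(p) = 4*p
L(O) = O²/3
H(Q) = (5 + Q + 16*Q²/3)²/5 (H(Q) = (3 + (((4*Q)²/3 + Q) + 2))²/5 = (3 + (((16*Q²)/3 + Q) + 2))²/5 = (3 + ((16*Q²/3 + Q) + 2))²/5 = (3 + ((Q + 16*Q²/3) + 2))²/5 = (3 + (2 + Q + 16*Q²/3))²/5 = (5 + Q + 16*Q²/3)²/5)
A(W, r) = 4 + W + r (A(W, r) = 4 + (W + r) = 4 + W + r)
(15128 + A(H(5 + 5), -152)) - 26841 = (15128 + (4 + (15 + 3*(5 + 5) + 16*(5 + 5)²)²/45 - 152)) - 26841 = (15128 + (4 + (15 + 3*10 + 16*10²)²/45 - 152)) - 26841 = (15128 + (4 + (15 + 30 + 16*100)²/45 - 152)) - 26841 = (15128 + (4 + (15 + 30 + 1600)²/45 - 152)) - 26841 = (15128 + (4 + (1/45)*1645² - 152)) - 26841 = (15128 + (4 + (1/45)*2706025 - 152)) - 26841 = (15128 + (4 + 541205/9 - 152)) - 26841 = (15128 + 539873/9) - 26841 = 676025/9 - 26841 = 434456/9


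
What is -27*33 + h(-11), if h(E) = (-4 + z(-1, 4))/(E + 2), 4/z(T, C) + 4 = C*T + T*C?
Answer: -24044/27 ≈ -890.52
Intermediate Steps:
z(T, C) = 4/(-4 + 2*C*T) (z(T, C) = 4/(-4 + (C*T + T*C)) = 4/(-4 + (C*T + C*T)) = 4/(-4 + 2*C*T))
h(E) = -13/(3*(2 + E)) (h(E) = (-4 + 2/(-2 + 4*(-1)))/(E + 2) = (-4 + 2/(-2 - 4))/(2 + E) = (-4 + 2/(-6))/(2 + E) = (-4 + 2*(-⅙))/(2 + E) = (-4 - ⅓)/(2 + E) = -13/(3*(2 + E)))
-27*33 + h(-11) = -27*33 - 13/(6 + 3*(-11)) = -891 - 13/(6 - 33) = -891 - 13/(-27) = -891 - 13*(-1/27) = -891 + 13/27 = -24044/27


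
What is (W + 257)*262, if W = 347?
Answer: 158248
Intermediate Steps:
(W + 257)*262 = (347 + 257)*262 = 604*262 = 158248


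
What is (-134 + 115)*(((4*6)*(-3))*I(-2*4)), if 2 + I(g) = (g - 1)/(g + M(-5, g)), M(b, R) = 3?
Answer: -1368/5 ≈ -273.60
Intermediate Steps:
I(g) = -2 + (-1 + g)/(3 + g) (I(g) = -2 + (g - 1)/(g + 3) = -2 + (-1 + g)/(3 + g))
(-134 + 115)*(((4*6)*(-3))*I(-2*4)) = (-134 + 115)*(((4*6)*(-3))*((-7 - (-2)*4)/(3 - 2*4))) = -19*24*(-3)*(-7 - 1*(-8))/(3 - 8) = -(-1368)*(-7 + 8)/(-5) = -(-1368)*(-⅕*1) = -(-1368)*(-1)/5 = -19*72/5 = -1368/5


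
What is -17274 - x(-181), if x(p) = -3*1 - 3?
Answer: -17268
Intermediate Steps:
x(p) = -6 (x(p) = -3 - 3 = -6)
-17274 - x(-181) = -17274 - 1*(-6) = -17274 + 6 = -17268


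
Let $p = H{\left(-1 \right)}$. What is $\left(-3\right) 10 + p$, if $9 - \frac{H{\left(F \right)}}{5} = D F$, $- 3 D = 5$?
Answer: $\frac{20}{3} \approx 6.6667$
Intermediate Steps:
$D = - \frac{5}{3}$ ($D = \left(- \frac{1}{3}\right) 5 = - \frac{5}{3} \approx -1.6667$)
$H{\left(F \right)} = 45 + \frac{25 F}{3}$ ($H{\left(F \right)} = 45 - 5 \left(- \frac{5 F}{3}\right) = 45 + \frac{25 F}{3}$)
$p = \frac{110}{3}$ ($p = 45 + \frac{25}{3} \left(-1\right) = 45 - \frac{25}{3} = \frac{110}{3} \approx 36.667$)
$\left(-3\right) 10 + p = \left(-3\right) 10 + \frac{110}{3} = -30 + \frac{110}{3} = \frac{20}{3}$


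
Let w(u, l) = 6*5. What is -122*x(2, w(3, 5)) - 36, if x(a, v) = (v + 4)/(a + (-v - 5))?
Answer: 2960/33 ≈ 89.697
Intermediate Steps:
w(u, l) = 30
x(a, v) = (4 + v)/(-5 + a - v) (x(a, v) = (4 + v)/(a + (-5 - v)) = (4 + v)/(-5 + a - v))
-122*x(2, w(3, 5)) - 36 = -122*(-4 - 1*30)/(5 + 30 - 1*2) - 36 = -122*(-4 - 30)/(5 + 30 - 2) - 36 = -122*(-34)/33 - 36 = -122*(-34/33) - 36 = 4148/33 - 36 = 2960/33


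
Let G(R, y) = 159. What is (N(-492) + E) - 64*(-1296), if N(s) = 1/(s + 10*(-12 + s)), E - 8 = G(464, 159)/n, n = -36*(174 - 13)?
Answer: 12313556685/148442 ≈ 82952.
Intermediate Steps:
n = -5796 (n = -36*161 = -5796)
E = 15403/1932 (E = 8 + 159/(-5796) = 8 + 159*(-1/5796) = 8 - 53/1932 = 15403/1932 ≈ 7.9726)
N(s) = 1/(-120 + 11*s) (N(s) = 1/(s + (-120 + 10*s)) = 1/(-120 + 11*s))
(N(-492) + E) - 64*(-1296) = (1/(-120 + 11*(-492)) + 15403/1932) - 64*(-1296) = (1/(-120 - 5412) + 15403/1932) + 82944 = (1/(-5532) + 15403/1932) + 82944 = (-1/5532 + 15403/1932) + 82944 = 1183437/148442 + 82944 = 12313556685/148442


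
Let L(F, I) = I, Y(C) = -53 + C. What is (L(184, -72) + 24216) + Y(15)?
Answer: 24106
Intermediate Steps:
(L(184, -72) + 24216) + Y(15) = (-72 + 24216) + (-53 + 15) = 24144 - 38 = 24106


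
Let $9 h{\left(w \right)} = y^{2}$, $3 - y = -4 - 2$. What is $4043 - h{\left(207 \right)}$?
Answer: $4034$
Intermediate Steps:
$y = 9$ ($y = 3 - \left(-4 - 2\right) = 3 - -6 = 3 + 6 = 9$)
$h{\left(w \right)} = 9$ ($h{\left(w \right)} = \frac{9^{2}}{9} = \frac{1}{9} \cdot 81 = 9$)
$4043 - h{\left(207 \right)} = 4043 - 9 = 4034$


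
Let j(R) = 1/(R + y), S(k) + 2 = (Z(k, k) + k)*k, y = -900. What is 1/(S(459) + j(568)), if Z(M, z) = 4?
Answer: 332/70554979 ≈ 4.7056e-6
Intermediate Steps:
S(k) = -2 + k*(4 + k) (S(k) = -2 + (4 + k)*k = -2 + k*(4 + k))
j(R) = 1/(-900 + R) (j(R) = 1/(R - 900) = 1/(-900 + R))
1/(S(459) + j(568)) = 1/((-2 + 459**2 + 4*459) + 1/(-900 + 568)) = 1/((-2 + 210681 + 1836) + 1/(-332)) = 1/(212515 - 1/332) = 1/(70554979/332) = 332/70554979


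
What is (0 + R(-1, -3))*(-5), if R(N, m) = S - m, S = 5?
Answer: -40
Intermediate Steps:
R(N, m) = 5 - m
(0 + R(-1, -3))*(-5) = (0 + (5 - 1*(-3)))*(-5) = (0 + (5 + 3))*(-5) = (0 + 8)*(-5) = 8*(-5) = -40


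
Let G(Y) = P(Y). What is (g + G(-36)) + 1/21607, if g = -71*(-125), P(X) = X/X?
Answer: 191783733/21607 ≈ 8876.0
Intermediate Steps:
P(X) = 1
G(Y) = 1
g = 8875
(g + G(-36)) + 1/21607 = (8875 + 1) + 1/21607 = 8876 + 1/21607 = 191783733/21607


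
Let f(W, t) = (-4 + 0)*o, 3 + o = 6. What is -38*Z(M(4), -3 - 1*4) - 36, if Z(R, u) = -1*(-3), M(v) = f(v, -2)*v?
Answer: -150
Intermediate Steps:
o = 3 (o = -3 + 6 = 3)
f(W, t) = -12 (f(W, t) = (-4 + 0)*3 = -4*3 = -12)
M(v) = -12*v
Z(R, u) = 3
-38*Z(M(4), -3 - 1*4) - 36 = -38*3 - 36 = -114 - 36 = -150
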